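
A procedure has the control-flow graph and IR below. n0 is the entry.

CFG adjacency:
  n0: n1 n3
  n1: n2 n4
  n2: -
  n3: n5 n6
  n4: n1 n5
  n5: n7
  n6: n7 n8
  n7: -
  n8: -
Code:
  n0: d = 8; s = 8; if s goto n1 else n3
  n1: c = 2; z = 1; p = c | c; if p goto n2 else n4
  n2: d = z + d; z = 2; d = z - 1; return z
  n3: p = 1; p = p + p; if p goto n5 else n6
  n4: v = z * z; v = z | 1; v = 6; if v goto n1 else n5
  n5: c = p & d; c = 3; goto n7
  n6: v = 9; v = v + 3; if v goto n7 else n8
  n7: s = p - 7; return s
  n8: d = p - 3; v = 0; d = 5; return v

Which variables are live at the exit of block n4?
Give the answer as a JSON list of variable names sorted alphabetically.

Per-block:
  n0 def {d,s} use ∅
  n1 def {c,p,z} use ∅
  n2 def {d,z} use {d,z}
  n3 def {p} use ∅
  n4 def {v} use {z}
  n5 def {c} use {d,p}
  n6 def {v} use ∅
  n7 def {s} use {p}
  n8 def {d,v} use {p}

Liveness:
  n0: in=∅ out={d}
  n1: in={d} out={d,p,z}
  n2: in={d,z} out=∅
  n3: in={d} out={d,p}
  n4: in={d,p,z} out={d,p}
  n5: in={d,p} out={p}
  n6: in={p} out={p}
  n7: in={p} out=∅
  n8: in={p} out=∅

live-out(n4) = ["d", "p"]

Answer: ["d", "p"]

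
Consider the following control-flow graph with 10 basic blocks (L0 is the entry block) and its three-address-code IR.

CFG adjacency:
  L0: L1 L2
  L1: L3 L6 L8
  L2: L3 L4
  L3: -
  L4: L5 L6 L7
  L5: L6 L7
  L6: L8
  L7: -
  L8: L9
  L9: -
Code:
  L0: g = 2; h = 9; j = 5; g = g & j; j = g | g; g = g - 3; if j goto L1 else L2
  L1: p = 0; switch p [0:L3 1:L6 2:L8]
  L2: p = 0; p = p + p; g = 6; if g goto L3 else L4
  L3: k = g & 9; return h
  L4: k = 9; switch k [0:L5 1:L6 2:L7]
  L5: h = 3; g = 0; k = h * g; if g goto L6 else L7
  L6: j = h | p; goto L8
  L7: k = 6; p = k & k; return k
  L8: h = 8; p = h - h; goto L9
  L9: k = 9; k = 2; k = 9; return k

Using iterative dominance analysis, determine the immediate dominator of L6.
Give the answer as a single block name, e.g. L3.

Answer: L0

Derivation:
idom tree: L1←L0 L2←L0 L3←L0 L4←L2 L5←L4 L6←L0 L7←L4 L8←L0 L9←L8
Dom∩ at merges:
  L3: preds {L1,L2}: {L0,L1} ∩ {L0,L2} = {L0}; idom=L0
  L6: preds {L1,L4,L5}: {L0,L1} ∩ {L0,L2,L4} ∩ {L0,L2,L4,L5} = {L0}; idom=L0
  L7: preds {L4,L5}: {L0,L2,L4} ∩ {L0,L2,L4,L5} = {L0,L2,L4}; idom=L4
  L8: preds {L1,L6}: {L0,L1} ∩ {L0,L6} = {L0}; idom=L0

idom(L6) = L0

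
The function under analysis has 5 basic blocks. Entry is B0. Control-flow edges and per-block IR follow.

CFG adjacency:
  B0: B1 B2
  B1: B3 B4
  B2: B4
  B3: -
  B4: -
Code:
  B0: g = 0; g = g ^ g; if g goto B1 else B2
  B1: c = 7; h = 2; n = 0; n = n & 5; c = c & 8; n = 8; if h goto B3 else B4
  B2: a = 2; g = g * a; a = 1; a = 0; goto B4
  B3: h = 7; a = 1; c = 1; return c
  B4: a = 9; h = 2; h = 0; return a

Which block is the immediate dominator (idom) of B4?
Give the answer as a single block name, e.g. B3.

idom tree: B1←B0 B2←B0 B3←B1 B4←B0
Join-block Dom:
  B4: preds {B1,B2}: {B0,B1} ∩ {B0,B2} = {B0}; idom=B0

idom(B4) = B0

Answer: B0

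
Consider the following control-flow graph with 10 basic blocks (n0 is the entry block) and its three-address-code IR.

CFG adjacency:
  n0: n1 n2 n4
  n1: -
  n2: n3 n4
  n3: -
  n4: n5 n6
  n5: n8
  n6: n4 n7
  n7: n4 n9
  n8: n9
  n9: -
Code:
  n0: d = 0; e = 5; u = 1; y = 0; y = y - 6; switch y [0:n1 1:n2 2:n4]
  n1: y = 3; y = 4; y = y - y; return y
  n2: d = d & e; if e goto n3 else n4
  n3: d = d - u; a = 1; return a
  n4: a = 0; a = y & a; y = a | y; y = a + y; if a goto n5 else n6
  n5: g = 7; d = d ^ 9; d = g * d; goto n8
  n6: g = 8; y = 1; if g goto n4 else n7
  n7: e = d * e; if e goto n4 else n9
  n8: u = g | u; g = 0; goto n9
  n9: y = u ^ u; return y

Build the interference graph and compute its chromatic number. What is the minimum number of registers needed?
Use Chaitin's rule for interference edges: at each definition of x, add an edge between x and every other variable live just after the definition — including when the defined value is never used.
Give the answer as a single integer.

def/use:
  n0: {d,e,u,y} / ∅
  n1: {y} / ∅
  n2: {d} / {d,e}
  n3: {a,d} / {d,u}
  n4: {a,y} / {y}
  n5: {d,g} / {d}
  n6: {g,y} / ∅
  n7: {e} / {d,e}
  n8: {g,u} / {g,u}
  n9: {y} / {u}

Backward fixpoint:
  n0: in=∅ out={d,e,u,y}
  n1: in=∅ out=∅
  n2: in={d,e,u,y} out={d,e,u,y}
  n3: in={d,u} out=∅
  n4: in={d,e,u,y} out={d,e,u}
  n5: in={d,u} out={g,u}
  n6: in={d,e,u} out={d,e,u,y}
  n7: in={d,e,u,y} out={d,e,u,y}
  n8: in={g,u} out={u}
  n9: in={u} out=∅

Interference:
  a↔{d,e,u,y}
  d↔{a,e,g,u,y}
  e↔{a,d,g,u,y}
  g↔{d,e,u,y}
  u↔{a,d,e,g,y}
  y↔{a,d,e,g,u}

Colouring:
  clique {a,d,e,u,y} ⇒ need ≥ 5
  5-colouring: R0={d}  R1={e}  R2={u}  R3={y}  R4={a,g}
  χ = 5

Answer: 5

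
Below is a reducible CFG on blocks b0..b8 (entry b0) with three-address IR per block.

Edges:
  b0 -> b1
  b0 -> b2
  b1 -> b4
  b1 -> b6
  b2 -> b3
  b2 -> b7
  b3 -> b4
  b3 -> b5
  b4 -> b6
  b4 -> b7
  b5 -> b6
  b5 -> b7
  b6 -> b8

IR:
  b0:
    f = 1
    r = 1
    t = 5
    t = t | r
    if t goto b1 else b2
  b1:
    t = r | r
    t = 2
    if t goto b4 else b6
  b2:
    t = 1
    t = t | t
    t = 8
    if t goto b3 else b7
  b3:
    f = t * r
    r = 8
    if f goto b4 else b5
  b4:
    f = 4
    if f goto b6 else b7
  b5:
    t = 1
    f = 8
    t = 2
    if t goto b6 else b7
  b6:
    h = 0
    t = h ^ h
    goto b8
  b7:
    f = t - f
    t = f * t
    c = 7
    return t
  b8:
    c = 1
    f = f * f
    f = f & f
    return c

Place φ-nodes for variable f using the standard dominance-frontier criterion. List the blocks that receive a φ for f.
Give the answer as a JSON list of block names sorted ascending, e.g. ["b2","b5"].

Answer: ["b4", "b6", "b7"]

Working:
idom tree: b1←b0 b2←b0 b3←b2 b4←b0 b5←b3 b6←b0 b7←b0 b8←b6
Join-block Dom:
  b4: preds {b1,b3}: {b0,b1} ∩ {b0,b2,b3} = {b0}; idom=b0
  b6: preds {b1,b4,b5}: {b0,b1} ∩ {b0,b4} ∩ {b0,b2,b3,b5} = {b0}; idom=b0
  b7: preds {b2,b4,b5}: {b0,b2} ∩ {b0,b4} ∩ {b0,b2,b3,b5} = {b0}; idom=b0

DF walk-up:
  b4←b1: walk b1 to b0
  b4←b3: walk b3→b2 to b0
  b6←b1: walk b1 to b0
  b6←b4: walk b4 to b0
  b6←b5: walk b5→b3→b2 to b0
  b7←b2: walk b2 to b0
  b7←b4: walk b4 to b0
  b7←b5: walk b5→b3→b2 to b0
  DF(b0)=∅
  DF(b1)={b4,b6}
  DF(b2)={b4,b6,b7}
  DF(b3)={b4,b6,b7}
  DF(b4)={b6,b7}
  DF(b5)={b6,b7}
  DF(b6)=∅
  DF(b7)=∅
  DF(b8)=∅

φ for f: defs {b0,b3,b4,b5,b7,b8}
  DF⁺ = {b4,b6,b7}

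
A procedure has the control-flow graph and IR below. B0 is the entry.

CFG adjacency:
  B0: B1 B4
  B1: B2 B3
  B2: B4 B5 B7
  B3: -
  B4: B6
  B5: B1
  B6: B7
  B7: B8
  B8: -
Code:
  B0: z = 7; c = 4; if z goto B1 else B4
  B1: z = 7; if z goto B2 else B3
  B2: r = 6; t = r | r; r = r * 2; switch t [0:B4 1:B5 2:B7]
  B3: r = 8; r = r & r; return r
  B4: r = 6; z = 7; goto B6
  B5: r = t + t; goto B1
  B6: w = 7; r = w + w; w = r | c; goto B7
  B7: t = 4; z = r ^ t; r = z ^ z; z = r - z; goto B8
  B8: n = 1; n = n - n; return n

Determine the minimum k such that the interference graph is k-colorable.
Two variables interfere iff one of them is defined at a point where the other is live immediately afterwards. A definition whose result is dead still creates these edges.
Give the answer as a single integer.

Block summaries:
  B0: {c,z} / ∅
  B1: {z} / ∅
  B2: {r,t} / ∅
  B3: {r} / ∅
  B4: {r,z} / ∅
  B5: {r} / {t}
  B6: {r,w} / {c}
  B7: {r,t,z} / {r}
  B8: {n} / ∅

Liveness:
  live B0: ∅→{c}
  live B1: {c}→{c}
  live B2: {c}→{c,r,t}
  live B3: ∅→∅
  live B4: {c}→{c}
  live B5: {c,t}→{c}
  live B6: {c}→{r}
  live B7: {r}→∅
  live B8: ∅→∅

Interference:
  c — {r,t,w,z}
  n — ∅
  r — {c,t,w,z}
  t — {c,r}
  w — {c,r}
  z — {c,r}

Chromatic number:
  {c,r,t} pairwise interfere (3-clique) ⇒ χ ≥ 3
  3-colouring: c0={c,n}  c1={r}  c2={t,w,z}
  χ = 3

Answer: 3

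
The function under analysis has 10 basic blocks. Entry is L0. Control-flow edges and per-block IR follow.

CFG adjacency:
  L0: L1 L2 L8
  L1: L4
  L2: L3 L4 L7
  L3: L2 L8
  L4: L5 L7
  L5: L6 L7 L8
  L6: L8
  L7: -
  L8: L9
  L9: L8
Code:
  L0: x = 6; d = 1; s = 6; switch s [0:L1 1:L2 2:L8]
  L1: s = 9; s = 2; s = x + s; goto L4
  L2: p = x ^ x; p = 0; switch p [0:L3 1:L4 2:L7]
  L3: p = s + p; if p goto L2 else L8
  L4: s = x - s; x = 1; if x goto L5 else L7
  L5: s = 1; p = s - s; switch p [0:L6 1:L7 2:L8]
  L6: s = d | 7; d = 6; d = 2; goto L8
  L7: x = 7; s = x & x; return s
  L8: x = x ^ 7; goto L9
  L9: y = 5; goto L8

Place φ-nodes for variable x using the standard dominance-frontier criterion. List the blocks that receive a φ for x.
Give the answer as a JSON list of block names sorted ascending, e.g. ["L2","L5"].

Answer: ["L7", "L8"]

Analysis:
idom tree: L1←L0 L2←L0 L3←L2 L4←L0 L5←L4 L6←L5 L7←L0 L8←L0 L9←L8
Dom at joins:
  L2: preds {L0,L3}: {L0} ∩ {L0,L2,L3} = {L0}; idom=L0
  L4: preds {L1,L2}: {L0,L1} ∩ {L0,L2} = {L0}; idom=L0
  L7: preds {L2,L4,L5}: {L0,L2} ∩ {L0,L4} ∩ {L0,L4,L5} = {L0}; idom=L0
  L8: preds {L0,L3,L5,L6,L9}: {L0} ∩ {L0,L2,L3} ∩ {L0,L4,L5} ∩ {L0,L4,L5,L6} ∩ {L0,L8,L9} = {L0}; idom=L0

DF walk-up:
  L2←L0: walk · to L0
  L2←L3: walk L3→L2 to L0
  L4←L1: walk L1 to L0
  L4←L2: walk L2 to L0
  L7←L2: walk L2 to L0
  L7←L4: walk L4 to L0
  L7←L5: walk L5→L4 to L0
  L8←L0: walk · to L0
  L8←L3: walk L3→L2 to L0
  L8←L5: walk L5→L4 to L0
  L8←L6: walk L6→L5→L4 to L0
  L8←L9: walk L9→L8 to L0
  L0 → ∅
  L1 → {L4}
  L2 → {L2,L4,L7,L8}
  L3 → {L2,L8}
  L4 → {L7,L8}
  L5 → {L7,L8}
  L6 → {L8}
  L7 → ∅
  L8 → {L8}
  L9 → {L8}

φ for x: defs {L0,L4,L7,L8}
  DF⁺ = {L7,L8}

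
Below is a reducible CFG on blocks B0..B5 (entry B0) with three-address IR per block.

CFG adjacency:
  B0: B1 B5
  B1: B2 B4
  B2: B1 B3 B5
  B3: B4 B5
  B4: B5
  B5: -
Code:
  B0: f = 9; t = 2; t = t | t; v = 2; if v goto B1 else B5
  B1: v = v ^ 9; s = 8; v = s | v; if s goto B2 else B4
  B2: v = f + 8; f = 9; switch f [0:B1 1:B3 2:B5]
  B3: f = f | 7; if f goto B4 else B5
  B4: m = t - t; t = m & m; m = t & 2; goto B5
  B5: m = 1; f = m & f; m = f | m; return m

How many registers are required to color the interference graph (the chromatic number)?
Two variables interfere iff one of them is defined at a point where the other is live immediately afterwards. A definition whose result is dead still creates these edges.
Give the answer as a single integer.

Answer: 4

Derivation:
Block summaries:
  B0 def {f,t,v} use ∅
  B1 def {s,v} use {v}
  B2 def {f,v} use {f}
  B3 def {f} use {f}
  B4 def {m,t} use {t}
  B5 def {f,m} use {f}

Liveness:
  live B0: ∅→{f,t,v}
  live B1: {f,t,v}→{f,t}
  live B2: {f,t}→{f,t,v}
  live B3: {f,t}→{f,t}
  live B4: {f,t}→{f}
  live B5: {f}→∅

Interfere edges:
  f — {m,s,t,v}
  m — {f}
  s — {f,t,v}
  t — {f,s,v}
  v — {f,s,t}

Registers:
  {f,s,t,v} pairwise interfere (4-clique) ⇒ χ ≥ 4
  4-colouring: c0={f}  c1={m,s}  c2={t}  c3={v}
  χ = 4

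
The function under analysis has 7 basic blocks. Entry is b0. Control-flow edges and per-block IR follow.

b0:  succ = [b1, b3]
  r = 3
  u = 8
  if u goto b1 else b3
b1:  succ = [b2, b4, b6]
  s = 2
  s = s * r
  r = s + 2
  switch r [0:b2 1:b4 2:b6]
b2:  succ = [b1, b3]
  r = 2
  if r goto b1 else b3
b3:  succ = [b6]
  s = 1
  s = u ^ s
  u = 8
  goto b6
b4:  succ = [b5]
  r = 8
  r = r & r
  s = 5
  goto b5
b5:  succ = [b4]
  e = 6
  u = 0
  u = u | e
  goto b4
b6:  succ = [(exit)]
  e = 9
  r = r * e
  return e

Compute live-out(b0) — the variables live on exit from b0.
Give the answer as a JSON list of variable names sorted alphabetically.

Per-block:
  b0: {r,u} / ∅
  b1: {r,s} / {r}
  b2: {r} / ∅
  b3: {s,u} / {u}
  b4: {r,s} / ∅
  b5: {e,u} / ∅
  b6: {e,r} / {r}

Liveness:
  live b0: ∅→{r,u}
  live b1: {r,u}→{r,u}
  live b2: {u}→{r,u}
  live b3: {r,u}→{r}
  live b4: ∅→∅
  live b5: ∅→∅
  live b6: {r}→∅

live-out(b0) = ["r", "u"]

Answer: ["r", "u"]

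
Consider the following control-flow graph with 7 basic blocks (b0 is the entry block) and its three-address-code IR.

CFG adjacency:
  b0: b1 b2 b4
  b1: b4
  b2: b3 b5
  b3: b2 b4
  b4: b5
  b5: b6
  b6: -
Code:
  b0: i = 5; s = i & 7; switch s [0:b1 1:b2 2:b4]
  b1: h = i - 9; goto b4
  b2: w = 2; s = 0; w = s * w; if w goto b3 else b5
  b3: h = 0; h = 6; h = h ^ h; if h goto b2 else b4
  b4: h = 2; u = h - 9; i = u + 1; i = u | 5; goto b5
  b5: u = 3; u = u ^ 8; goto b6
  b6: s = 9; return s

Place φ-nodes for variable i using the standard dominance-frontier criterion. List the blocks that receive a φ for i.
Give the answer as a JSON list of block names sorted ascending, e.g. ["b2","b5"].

idom tree: b1←b0 b2←b0 b3←b2 b4←b0 b5←b0 b6←b5
Dom∩ at merges:
  b2: preds {b0,b3}: {b0} ∩ {b0,b2,b3} = {b0}; idom=b0
  b4: preds {b0,b1,b3}: {b0} ∩ {b0,b1} ∩ {b0,b2,b3} = {b0}; idom=b0
  b5: preds {b2,b4}: {b0,b2} ∩ {b0,b4} = {b0}; idom=b0

Frontier:
  b2←b0: walk · to b0
  b2←b3: walk b3→b2 to b0
  b4←b0: walk · to b0
  b4←b1: walk b1 to b0
  b4←b3: walk b3→b2 to b0
  b5←b2: walk b2 to b0
  b5←b4: walk b4 to b0
  b0 → ∅
  b1 → {b4}
  b2 → {b2,b4,b5}
  b3 → {b2,b4}
  b4 → {b5}
  b5 → ∅
  b6 → ∅

φ for i: defs {b0,b4}
  DF⁺ = {b5}

Answer: ["b5"]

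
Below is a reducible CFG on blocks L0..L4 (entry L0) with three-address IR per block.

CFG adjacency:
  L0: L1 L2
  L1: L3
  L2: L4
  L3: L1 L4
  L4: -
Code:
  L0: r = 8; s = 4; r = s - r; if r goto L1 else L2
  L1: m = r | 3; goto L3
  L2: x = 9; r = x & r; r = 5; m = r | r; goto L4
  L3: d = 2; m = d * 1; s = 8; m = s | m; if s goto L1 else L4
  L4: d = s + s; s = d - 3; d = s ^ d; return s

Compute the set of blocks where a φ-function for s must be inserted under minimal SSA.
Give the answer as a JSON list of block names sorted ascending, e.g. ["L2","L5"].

Answer: ["L1", "L4"]

Derivation:
idom tree: L1←L0 L2←L0 L3←L1 L4←L0
Dom∩ at merges:
  L1: preds {L0,L3}: {L0} ∩ {L0,L1,L3} = {L0}; idom=L0
  L4: preds {L2,L3}: {L0,L2} ∩ {L0,L1,L3} = {L0}; idom=L0

DF derivation:
  join L1 pred L0: · stop@L0
  join L1 pred L3: L3→L1 stop@L0
  join L4 pred L2: L2 stop@L0
  join L4 pred L3: L3→L1 stop@L0
  L0 → ∅
  L1 → {L1,L4}
  L2 → {L4}
  L3 → {L1,L4}
  L4 → ∅

φ for s: defs {L0,L3,L4}
  DF⁺ = {L1,L4}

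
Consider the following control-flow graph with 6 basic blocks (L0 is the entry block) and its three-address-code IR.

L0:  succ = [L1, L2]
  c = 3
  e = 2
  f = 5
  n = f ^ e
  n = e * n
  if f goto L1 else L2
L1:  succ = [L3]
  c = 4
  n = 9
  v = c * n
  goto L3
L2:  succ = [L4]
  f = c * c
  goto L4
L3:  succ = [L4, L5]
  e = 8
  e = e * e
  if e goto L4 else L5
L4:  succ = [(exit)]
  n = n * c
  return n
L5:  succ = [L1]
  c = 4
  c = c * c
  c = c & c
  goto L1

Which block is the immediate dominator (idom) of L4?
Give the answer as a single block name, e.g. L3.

idom tree: L1←L0 L2←L0 L3←L1 L4←L0 L5←L3
Dom∩ at merges:
  L1: preds {L0,L5}: {L0} ∩ {L0,L1,L3,L5} = {L0}; idom=L0
  L4: preds {L2,L3}: {L0,L2} ∩ {L0,L1,L3} = {L0}; idom=L0

idom(L4) = L0

Answer: L0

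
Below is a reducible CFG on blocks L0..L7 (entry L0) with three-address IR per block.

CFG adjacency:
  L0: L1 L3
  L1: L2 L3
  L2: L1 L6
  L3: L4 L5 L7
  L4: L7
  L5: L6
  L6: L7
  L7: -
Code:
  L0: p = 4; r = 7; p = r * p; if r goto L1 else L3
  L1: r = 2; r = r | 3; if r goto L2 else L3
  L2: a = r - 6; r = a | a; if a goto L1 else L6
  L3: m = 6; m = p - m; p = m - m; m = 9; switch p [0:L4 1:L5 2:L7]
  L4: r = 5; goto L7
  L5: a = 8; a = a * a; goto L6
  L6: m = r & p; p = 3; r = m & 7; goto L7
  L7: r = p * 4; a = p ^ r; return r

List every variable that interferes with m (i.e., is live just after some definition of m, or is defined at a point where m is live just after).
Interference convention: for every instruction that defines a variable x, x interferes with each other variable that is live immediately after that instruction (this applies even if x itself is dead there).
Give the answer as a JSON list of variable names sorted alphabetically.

Block summaries:
  L0: {p,r} / ∅
  L1: {r} / ∅
  L2: {a,r} / {r}
  L3: {m,p} / {p}
  L4: {r} / ∅
  L5: {a} / ∅
  L6: {m,p,r} / {p,r}
  L7: {a,r} / {p}

Backward fixpoint:
  L0 li=∅ lo={p,r}
  L1 li={p} lo={p,r}
  L2 li={p,r} lo={p,r}
  L3 li={p,r} lo={p,r}
  L4 li={p} lo={p}
  L5 li={p,r} lo={p,r}
  L6 li={p,r} lo={p}
  L7 li={p} lo=∅

Interference:
  a — {p,r}
  m — {p,r}
  p — {a,m,r}
  r — {a,m,p}

N(m) = ["p", "r"]

Answer: ["p", "r"]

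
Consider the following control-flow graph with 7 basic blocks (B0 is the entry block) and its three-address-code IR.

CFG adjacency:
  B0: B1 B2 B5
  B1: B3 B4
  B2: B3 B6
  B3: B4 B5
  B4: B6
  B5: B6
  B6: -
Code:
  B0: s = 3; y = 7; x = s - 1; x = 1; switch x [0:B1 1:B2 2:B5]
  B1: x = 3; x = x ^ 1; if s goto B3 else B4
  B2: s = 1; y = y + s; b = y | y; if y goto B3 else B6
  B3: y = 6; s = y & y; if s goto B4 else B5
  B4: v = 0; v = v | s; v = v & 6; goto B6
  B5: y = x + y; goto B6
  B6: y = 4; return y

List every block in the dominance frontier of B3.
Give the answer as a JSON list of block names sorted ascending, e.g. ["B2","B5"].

Answer: ["B4", "B5"]

Derivation:
idom tree: B1←B0 B2←B0 B3←B0 B4←B0 B5←B0 B6←B0
Join-block Dom:
  B3: preds {B1,B2}: {B0,B1} ∩ {B0,B2} = {B0}; idom=B0
  B4: preds {B1,B3}: {B0,B1} ∩ {B0,B3} = {B0}; idom=B0
  B5: preds {B0,B3}: {B0} ∩ {B0,B3} = {B0}; idom=B0
  B6: preds {B2,B4,B5}: {B0,B2} ∩ {B0,B4} ∩ {B0,B5} = {B0}; idom=B0

Frontier:
  join B3 pred B1: B1 stop@B0
  join B3 pred B2: B2 stop@B0
  join B4 pred B1: B1 stop@B0
  join B4 pred B3: B3 stop@B0
  join B5 pred B0: · stop@B0
  join B5 pred B3: B3 stop@B0
  join B6 pred B2: B2 stop@B0
  join B6 pred B4: B4 stop@B0
  join B6 pred B5: B5 stop@B0
  DF(B0)=∅
  DF(B1)={B3,B4}
  DF(B2)={B3,B6}
  DF(B3)={B4,B5}
  DF(B4)={B6}
  DF(B5)={B6}
  DF(B6)=∅

DF(B3) = ["B4", "B5"]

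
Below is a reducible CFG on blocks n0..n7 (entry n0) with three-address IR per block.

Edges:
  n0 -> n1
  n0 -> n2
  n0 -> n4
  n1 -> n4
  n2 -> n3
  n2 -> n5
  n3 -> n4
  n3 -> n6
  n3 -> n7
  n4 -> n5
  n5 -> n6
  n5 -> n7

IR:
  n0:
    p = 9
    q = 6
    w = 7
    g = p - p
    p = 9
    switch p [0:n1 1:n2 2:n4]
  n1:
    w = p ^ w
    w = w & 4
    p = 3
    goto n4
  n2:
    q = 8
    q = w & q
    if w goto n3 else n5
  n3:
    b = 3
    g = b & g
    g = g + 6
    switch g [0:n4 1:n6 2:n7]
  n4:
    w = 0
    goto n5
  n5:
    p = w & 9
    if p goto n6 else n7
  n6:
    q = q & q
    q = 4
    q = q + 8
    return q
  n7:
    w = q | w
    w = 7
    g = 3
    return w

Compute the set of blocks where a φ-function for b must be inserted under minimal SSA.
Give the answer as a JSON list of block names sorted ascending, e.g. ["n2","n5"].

Answer: ["n4", "n5", "n6", "n7"]

Derivation:
idom tree: n1←n0 n2←n0 n3←n2 n4←n0 n5←n0 n6←n0 n7←n0
Join-block Dom:
  n4: preds {n0,n1,n3}: {n0} ∩ {n0,n1} ∩ {n0,n2,n3} = {n0}; idom=n0
  n5: preds {n2,n4}: {n0,n2} ∩ {n0,n4} = {n0}; idom=n0
  n6: preds {n3,n5}: {n0,n2,n3} ∩ {n0,n5} = {n0}; idom=n0
  n7: preds {n3,n5}: {n0,n2,n3} ∩ {n0,n5} = {n0}; idom=n0

DF walk-up:
  join n4 pred n0: · stop@n0
  join n4 pred n1: n1 stop@n0
  join n4 pred n3: n3→n2 stop@n0
  join n5 pred n2: n2 stop@n0
  join n5 pred n4: n4 stop@n0
  join n6 pred n3: n3→n2 stop@n0
  join n6 pred n5: n5 stop@n0
  join n7 pred n3: n3→n2 stop@n0
  join n7 pred n5: n5 stop@n0
  DF(n0)=∅
  DF(n1)={n4}
  DF(n2)={n4,n5,n6,n7}
  DF(n3)={n4,n6,n7}
  DF(n4)={n5}
  DF(n5)={n6,n7}
  DF(n6)=∅
  DF(n7)=∅

φ for b: defs {n3}
  DF⁺ = {n4,n5,n6,n7}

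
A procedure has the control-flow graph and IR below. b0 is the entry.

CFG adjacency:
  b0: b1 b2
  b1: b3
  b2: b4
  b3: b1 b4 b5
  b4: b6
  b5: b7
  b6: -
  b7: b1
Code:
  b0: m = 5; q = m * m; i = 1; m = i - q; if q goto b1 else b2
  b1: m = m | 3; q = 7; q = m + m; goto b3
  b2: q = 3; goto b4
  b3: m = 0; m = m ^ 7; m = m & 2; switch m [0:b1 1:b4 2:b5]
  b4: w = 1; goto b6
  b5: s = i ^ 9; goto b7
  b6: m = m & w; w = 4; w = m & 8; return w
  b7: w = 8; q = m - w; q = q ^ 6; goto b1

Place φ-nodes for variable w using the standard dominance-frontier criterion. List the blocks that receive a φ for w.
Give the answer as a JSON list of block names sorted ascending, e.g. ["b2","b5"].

idom tree: b1←b0 b2←b0 b3←b1 b4←b0 b5←b3 b6←b4 b7←b5
Dom at joins:
  b1: preds {b0,b3,b7}: {b0} ∩ {b0,b1,b3} ∩ {b0,b1,b3,b5,b7} = {b0}; idom=b0
  b4: preds {b2,b3}: {b0,b2} ∩ {b0,b1,b3} = {b0}; idom=b0

DF walk-up:
  join b1 pred b0: · stop@b0
  join b1 pred b3: b3→b1 stop@b0
  join b1 pred b7: b7→b5→b3→b1 stop@b0
  join b4 pred b2: b2 stop@b0
  join b4 pred b3: b3→b1 stop@b0
  b0: DF=∅
  b1: DF={b1,b4}
  b2: DF={b4}
  b3: DF={b1,b4}
  b4: DF=∅
  b5: DF={b1}
  b6: DF=∅
  b7: DF={b1}

φ for w: defs {b4,b6,b7}
  DF⁺ = {b1,b4}

Answer: ["b1", "b4"]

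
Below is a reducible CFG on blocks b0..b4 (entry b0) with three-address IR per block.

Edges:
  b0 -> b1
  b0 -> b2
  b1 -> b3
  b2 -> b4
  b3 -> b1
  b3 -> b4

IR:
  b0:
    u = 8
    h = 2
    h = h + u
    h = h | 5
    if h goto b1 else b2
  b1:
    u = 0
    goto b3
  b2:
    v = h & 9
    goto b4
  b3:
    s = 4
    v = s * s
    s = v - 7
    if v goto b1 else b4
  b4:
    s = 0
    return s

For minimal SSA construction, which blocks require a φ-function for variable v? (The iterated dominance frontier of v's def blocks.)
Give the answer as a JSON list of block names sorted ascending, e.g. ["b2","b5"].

idom tree: b1←b0 b2←b0 b3←b1 b4←b0
Dom∩ at merges:
  b1: preds {b0,b3}: {b0} ∩ {b0,b1,b3} = {b0}; idom=b0
  b4: preds {b2,b3}: {b0,b2} ∩ {b0,b1,b3} = {b0}; idom=b0

DF derivation:
  join b1 pred b0: · stop@b0
  join b1 pred b3: b3→b1 stop@b0
  join b4 pred b2: b2 stop@b0
  join b4 pred b3: b3→b1 stop@b0
  b0: DF=∅
  b1: DF={b1,b4}
  b2: DF={b4}
  b3: DF={b1,b4}
  b4: DF=∅

φ for v: defs {b2,b3}
  DF⁺ = {b1,b4}

Answer: ["b1", "b4"]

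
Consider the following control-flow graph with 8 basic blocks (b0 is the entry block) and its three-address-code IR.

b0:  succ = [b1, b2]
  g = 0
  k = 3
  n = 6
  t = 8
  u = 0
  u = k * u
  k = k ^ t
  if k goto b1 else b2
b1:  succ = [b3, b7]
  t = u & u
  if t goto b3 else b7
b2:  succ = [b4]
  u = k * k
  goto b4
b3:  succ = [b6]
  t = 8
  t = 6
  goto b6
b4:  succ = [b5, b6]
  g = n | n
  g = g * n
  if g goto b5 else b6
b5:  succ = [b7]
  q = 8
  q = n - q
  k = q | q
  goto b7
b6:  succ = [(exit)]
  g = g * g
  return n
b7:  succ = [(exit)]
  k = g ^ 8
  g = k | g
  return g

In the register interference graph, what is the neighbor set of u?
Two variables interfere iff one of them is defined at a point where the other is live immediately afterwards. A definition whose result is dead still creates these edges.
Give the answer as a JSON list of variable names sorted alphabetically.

def/use:
  b0: def={g,k,n,t,u} ue=∅
  b1: def={t} ue={u}
  b2: def={u} ue={k}
  b3: def={t} ue=∅
  b4: def={g} ue={n}
  b5: def={k,q} ue={n}
  b6: def={g} ue={g,n}
  b7: def={g,k} ue={g}

Live sets:
  b0: in=∅ out={g,k,n,u}
  b1: in={g,n,u} out={g,n}
  b2: in={k,n} out={n}
  b3: in={g,n} out={g,n}
  b4: in={n} out={g,n}
  b5: in={g,n} out={g}
  b6: in={g,n} out=∅
  b7: in={g} out=∅

Interference:
  g — {k,n,q,t,u}
  k — {g,n,t,u}
  n — {g,k,q,t,u}
  q — {g,n}
  t — {g,k,n,u}
  u — {g,k,n,t}

N(u) = ["g", "k", "n", "t"]

Answer: ["g", "k", "n", "t"]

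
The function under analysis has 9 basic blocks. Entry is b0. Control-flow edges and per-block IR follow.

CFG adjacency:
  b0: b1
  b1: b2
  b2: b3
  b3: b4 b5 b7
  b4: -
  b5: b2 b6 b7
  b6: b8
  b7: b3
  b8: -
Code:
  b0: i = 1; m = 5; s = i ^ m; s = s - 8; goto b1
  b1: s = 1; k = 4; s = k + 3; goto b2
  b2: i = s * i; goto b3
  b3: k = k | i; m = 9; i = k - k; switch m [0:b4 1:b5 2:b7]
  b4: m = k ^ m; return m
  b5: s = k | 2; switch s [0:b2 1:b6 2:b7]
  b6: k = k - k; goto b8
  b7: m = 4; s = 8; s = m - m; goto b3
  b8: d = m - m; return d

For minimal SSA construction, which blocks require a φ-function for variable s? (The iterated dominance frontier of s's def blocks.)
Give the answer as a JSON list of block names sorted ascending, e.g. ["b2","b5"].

idom tree: b1←b0 b2←b1 b3←b2 b4←b3 b5←b3 b6←b5 b7←b3 b8←b6
Join-block Dom:
  b2: preds {b1,b5}: {b0,b1} ∩ {b0,b1,b2,b3,b5} = {b0,b1}; idom=b1
  b3: preds {b2,b7}: {b0,b1,b2} ∩ {b0,b1,b2,b3,b7} = {b0,b1,b2}; idom=b2
  b7: preds {b3,b5}: {b0,b1,b2,b3} ∩ {b0,b1,b2,b3,b5} = {b0,b1,b2,b3}; idom=b3

DF derivation:
  b2←b1: walk · to b1
  b2←b5: walk b5→b3→b2 to b1
  b3←b2: walk · to b2
  b3←b7: walk b7→b3 to b2
  b7←b3: walk · to b3
  b7←b5: walk b5 to b3
  DF(b0)=∅
  DF(b1)=∅
  DF(b2)={b2}
  DF(b3)={b2,b3}
  DF(b4)=∅
  DF(b5)={b2,b7}
  DF(b6)=∅
  DF(b7)={b3}
  DF(b8)=∅

φ for s: defs {b0,b1,b5,b7}
  DF⁺ = {b2,b3,b7}

Answer: ["b2", "b3", "b7"]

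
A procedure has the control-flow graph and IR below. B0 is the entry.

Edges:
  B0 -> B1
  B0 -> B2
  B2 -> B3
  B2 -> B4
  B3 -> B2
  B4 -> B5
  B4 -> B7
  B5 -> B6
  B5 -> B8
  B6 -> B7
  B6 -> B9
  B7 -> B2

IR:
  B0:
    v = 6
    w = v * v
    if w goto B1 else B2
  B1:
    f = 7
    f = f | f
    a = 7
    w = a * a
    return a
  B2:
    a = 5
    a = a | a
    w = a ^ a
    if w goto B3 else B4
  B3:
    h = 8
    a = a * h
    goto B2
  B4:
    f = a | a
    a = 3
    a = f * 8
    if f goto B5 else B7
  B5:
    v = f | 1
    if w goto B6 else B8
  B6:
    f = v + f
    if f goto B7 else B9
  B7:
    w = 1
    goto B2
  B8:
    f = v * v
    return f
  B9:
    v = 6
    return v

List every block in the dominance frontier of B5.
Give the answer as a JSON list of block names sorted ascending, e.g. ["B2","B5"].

idom tree: B1←B0 B2←B0 B3←B2 B4←B2 B5←B4 B6←B5 B7←B4 B8←B5 B9←B6
Dom∩ at merges:
  B2: preds {B0,B3,B7}: {B0} ∩ {B0,B2,B3} ∩ {B0,B2,B4,B7} = {B0}; idom=B0
  B7: preds {B4,B6}: {B0,B2,B4} ∩ {B0,B2,B4,B5,B6} = {B0,B2,B4}; idom=B4

DF walk-up:
  join B2 pred B0: · stop@B0
  join B2 pred B3: B3→B2 stop@B0
  join B2 pred B7: B7→B4→B2 stop@B0
  join B7 pred B4: · stop@B4
  join B7 pred B6: B6→B5 stop@B4
  DF(B0)=∅
  DF(B1)=∅
  DF(B2)={B2}
  DF(B3)={B2}
  DF(B4)={B2}
  DF(B5)={B7}
  DF(B6)={B7}
  DF(B7)={B2}
  DF(B8)=∅
  DF(B9)=∅

DF(B5) = ["B7"]

Answer: ["B7"]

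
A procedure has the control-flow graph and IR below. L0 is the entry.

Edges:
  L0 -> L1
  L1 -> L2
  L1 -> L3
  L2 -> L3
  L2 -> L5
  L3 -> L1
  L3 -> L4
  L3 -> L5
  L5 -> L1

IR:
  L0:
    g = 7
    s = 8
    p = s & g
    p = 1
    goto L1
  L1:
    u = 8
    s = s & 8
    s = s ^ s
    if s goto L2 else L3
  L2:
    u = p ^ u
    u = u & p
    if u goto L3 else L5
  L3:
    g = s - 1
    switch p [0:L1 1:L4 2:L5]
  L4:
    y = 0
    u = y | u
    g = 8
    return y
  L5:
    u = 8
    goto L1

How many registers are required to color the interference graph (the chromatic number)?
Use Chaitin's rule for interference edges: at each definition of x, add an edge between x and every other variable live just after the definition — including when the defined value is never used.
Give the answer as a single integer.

Answer: 4

Analysis:
Block summaries:
  L0: def={g,p,s} ue=∅
  L1: def={s,u} ue={s}
  L2: def={u} ue={p,u}
  L3: def={g} ue={p,s}
  L4: def={g,u,y} ue={u}
  L5: def={u} ue=∅

Backward fixpoint:
  L0: in=∅ out={p,s}
  L1: in={p,s} out={p,s,u}
  L2: in={p,s,u} out={p,s,u}
  L3: in={p,s,u} out={p,s,u}
  L4: in={u} out=∅
  L5: in={p,s} out={p,s}

Interference:
  g — {p,s,u,y}
  p — {g,s,u}
  s — {g,p,u}
  u — {g,p,s,y}
  y — {g,u}

Chromatic number:
  lower bound: {g,p,s,u} mutually conflict ⇒ χ ≥ 4
  assign g→R0 p→R2 s→R3 u→R1 y→R2 — no edge inside a register ⇒ χ ≤ 4
  χ = 4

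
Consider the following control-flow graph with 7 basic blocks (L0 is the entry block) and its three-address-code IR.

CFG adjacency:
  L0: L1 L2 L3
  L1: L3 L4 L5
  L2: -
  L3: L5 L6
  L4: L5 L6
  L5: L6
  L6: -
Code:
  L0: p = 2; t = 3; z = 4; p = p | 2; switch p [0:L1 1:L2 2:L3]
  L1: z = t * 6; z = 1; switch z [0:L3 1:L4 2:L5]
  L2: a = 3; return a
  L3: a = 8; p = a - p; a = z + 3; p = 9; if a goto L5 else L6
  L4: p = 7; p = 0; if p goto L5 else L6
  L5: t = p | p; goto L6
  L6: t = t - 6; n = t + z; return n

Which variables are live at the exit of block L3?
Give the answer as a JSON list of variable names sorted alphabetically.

Answer: ["p", "t", "z"]

Derivation:
def/use:
  L0 def {p,t,z} use ∅
  L1 def {z} use {t}
  L2 def {a} use ∅
  L3 def {a,p} use {p,z}
  L4 def {p} use ∅
  L5 def {t} use {p}
  L6 def {n,t} use {t,z}

Live sets:
  live L0: ∅→{p,t,z}
  live L1: {p,t}→{p,t,z}
  live L2: ∅→∅
  live L3: {p,t,z}→{p,t,z}
  live L4: {t,z}→{p,t,z}
  live L5: {p,z}→{t,z}
  live L6: {t,z}→∅

live-out(L3) = ["p", "t", "z"]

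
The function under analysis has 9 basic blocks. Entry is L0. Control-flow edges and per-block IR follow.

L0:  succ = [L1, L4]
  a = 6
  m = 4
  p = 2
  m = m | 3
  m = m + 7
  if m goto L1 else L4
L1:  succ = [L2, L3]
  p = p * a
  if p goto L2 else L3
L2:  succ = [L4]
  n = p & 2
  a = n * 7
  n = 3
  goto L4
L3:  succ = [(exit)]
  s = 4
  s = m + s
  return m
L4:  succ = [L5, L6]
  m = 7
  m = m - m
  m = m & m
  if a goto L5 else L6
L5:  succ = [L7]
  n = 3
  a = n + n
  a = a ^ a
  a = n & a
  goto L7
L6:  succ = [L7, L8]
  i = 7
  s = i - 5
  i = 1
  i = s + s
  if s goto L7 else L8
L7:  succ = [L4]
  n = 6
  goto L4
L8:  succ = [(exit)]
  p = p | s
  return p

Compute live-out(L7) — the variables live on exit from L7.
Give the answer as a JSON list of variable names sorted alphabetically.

Per-block:
  L0: def={a,m,p} ue=∅
  L1: def={p} ue={a,p}
  L2: def={a,n} ue={p}
  L3: def={s} ue={m}
  L4: def={m} ue={a}
  L5: def={a,n} ue=∅
  L6: def={i,s} ue=∅
  L7: def={n} ue=∅
  L8: def={p} ue={p,s}

Live sets:
  live L0: ∅→{a,m,p}
  live L1: {a,m,p}→{m,p}
  live L2: {p}→{a,p}
  live L3: {m}→∅
  live L4: {a,p}→{a,p}
  live L5: {p}→{a,p}
  live L6: {a,p}→{a,p,s}
  live L7: {a,p}→{a,p}
  live L8: {p,s}→∅

live-out(L7) = ["a", "p"]

Answer: ["a", "p"]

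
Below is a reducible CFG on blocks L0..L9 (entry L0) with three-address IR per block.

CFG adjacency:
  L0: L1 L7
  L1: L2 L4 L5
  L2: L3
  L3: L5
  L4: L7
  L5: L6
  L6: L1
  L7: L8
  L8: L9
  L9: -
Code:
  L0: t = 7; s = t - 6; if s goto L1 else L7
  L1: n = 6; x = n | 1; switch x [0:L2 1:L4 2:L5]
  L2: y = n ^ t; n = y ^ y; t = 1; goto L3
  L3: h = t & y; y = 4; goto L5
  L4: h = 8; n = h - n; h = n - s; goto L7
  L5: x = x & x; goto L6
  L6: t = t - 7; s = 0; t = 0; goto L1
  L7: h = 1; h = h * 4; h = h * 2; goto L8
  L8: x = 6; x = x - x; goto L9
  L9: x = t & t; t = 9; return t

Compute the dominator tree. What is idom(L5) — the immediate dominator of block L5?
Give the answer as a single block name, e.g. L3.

idom tree: L1←L0 L2←L1 L3←L2 L4←L1 L5←L1 L6←L5 L7←L0 L8←L7 L9←L8
Join-block Dom:
  L1: preds {L0,L6}: {L0} ∩ {L0,L1,L5,L6} = {L0}; idom=L0
  L5: preds {L1,L3}: {L0,L1} ∩ {L0,L1,L2,L3} = {L0,L1}; idom=L1
  L7: preds {L0,L4}: {L0} ∩ {L0,L1,L4} = {L0}; idom=L0

idom(L5) = L1

Answer: L1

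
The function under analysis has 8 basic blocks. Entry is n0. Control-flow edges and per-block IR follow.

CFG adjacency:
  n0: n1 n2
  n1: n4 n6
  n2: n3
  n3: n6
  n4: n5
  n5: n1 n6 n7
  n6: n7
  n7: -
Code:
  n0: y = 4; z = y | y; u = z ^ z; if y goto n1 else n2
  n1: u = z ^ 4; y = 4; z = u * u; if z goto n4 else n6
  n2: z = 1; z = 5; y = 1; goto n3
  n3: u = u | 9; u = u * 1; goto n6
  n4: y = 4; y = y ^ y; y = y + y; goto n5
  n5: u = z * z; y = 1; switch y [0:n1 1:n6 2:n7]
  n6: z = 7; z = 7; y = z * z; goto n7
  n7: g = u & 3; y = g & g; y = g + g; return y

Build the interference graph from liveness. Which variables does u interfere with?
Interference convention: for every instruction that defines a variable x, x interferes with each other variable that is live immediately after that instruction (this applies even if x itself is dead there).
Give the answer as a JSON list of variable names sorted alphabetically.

Block summaries:
  n0: def={u,y,z} ue=∅
  n1: def={u,y,z} ue={z}
  n2: def={y,z} ue=∅
  n3: def={u} ue={u}
  n4: def={y} ue=∅
  n5: def={u,y} ue={z}
  n6: def={y,z} ue=∅
  n7: def={g,y} ue={u}

Backward fixpoint:
  n0 li=∅ lo={u,z}
  n1 li={z} lo={u,z}
  n2 li={u} lo={u}
  n3 li={u} lo={u}
  n4 li={z} lo={z}
  n5 li={z} lo={u,z}
  n6 li={u} lo={u}
  n7 li={u} lo=∅

Conflict graph:
  g: {y}
  u: {y,z}
  y: {g,u,z}
  z: {u,y}

N(u) = ["y", "z"]

Answer: ["y", "z"]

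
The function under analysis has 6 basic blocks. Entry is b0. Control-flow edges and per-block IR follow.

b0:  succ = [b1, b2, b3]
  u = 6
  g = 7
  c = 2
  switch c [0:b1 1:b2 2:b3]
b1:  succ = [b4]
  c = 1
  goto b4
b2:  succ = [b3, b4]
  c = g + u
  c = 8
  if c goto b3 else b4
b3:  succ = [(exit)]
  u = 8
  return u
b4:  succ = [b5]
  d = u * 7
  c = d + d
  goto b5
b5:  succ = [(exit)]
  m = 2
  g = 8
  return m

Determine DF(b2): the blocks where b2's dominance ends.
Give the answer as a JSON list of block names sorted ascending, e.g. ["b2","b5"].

idom tree: b1←b0 b2←b0 b3←b0 b4←b0 b5←b4
Join-block Dom:
  b3: preds {b0,b2}: {b0} ∩ {b0,b2} = {b0}; idom=b0
  b4: preds {b1,b2}: {b0,b1} ∩ {b0,b2} = {b0}; idom=b0

DF derivation:
  b3←b0: walk · to b0
  b3←b2: walk b2 to b0
  b4←b1: walk b1 to b0
  b4←b2: walk b2 to b0
  DF(b0)=∅
  DF(b1)={b4}
  DF(b2)={b3,b4}
  DF(b3)=∅
  DF(b4)=∅
  DF(b5)=∅

DF(b2) = ["b3", "b4"]

Answer: ["b3", "b4"]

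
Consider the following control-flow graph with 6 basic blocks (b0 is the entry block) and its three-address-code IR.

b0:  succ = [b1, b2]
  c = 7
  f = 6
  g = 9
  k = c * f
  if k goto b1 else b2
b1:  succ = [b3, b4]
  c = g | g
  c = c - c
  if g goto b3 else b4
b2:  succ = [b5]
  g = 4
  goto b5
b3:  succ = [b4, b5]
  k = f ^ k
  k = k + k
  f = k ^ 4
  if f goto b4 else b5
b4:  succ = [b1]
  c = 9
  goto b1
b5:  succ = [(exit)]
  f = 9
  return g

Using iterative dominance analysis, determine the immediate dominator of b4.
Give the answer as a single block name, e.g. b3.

Answer: b1

Analysis:
idom tree: b1←b0 b2←b0 b3←b1 b4←b1 b5←b0
Dom∩ at merges:
  b1: preds {b0,b4}: {b0} ∩ {b0,b1,b4} = {b0}; idom=b0
  b4: preds {b1,b3}: {b0,b1} ∩ {b0,b1,b3} = {b0,b1}; idom=b1
  b5: preds {b2,b3}: {b0,b2} ∩ {b0,b1,b3} = {b0}; idom=b0

idom(b4) = b1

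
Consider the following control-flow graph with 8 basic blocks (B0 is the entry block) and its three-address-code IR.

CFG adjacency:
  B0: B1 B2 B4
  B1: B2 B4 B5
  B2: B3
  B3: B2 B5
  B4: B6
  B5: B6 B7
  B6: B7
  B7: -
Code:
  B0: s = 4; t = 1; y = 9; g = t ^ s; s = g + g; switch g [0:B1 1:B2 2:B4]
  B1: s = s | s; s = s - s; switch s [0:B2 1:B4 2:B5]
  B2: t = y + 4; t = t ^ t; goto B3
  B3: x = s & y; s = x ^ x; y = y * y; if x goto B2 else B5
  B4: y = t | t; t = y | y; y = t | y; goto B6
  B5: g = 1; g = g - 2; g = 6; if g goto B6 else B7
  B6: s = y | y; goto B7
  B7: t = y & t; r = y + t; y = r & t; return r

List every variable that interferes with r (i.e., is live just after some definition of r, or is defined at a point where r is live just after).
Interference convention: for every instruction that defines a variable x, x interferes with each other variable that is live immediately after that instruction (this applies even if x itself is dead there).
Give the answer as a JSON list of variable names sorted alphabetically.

Per-block:
  B0: def={g,s,t,y} ue=∅
  B1: def={s} ue={s}
  B2: def={t} ue={y}
  B3: def={s,x,y} ue={s,y}
  B4: def={t,y} ue={t}
  B5: def={g} ue=∅
  B6: def={s} ue={y}
  B7: def={r,t,y} ue={t,y}

Backward fixpoint:
  B0: in=∅ out={s,t,y}
  B1: in={s,t,y} out={s,t,y}
  B2: in={s,y} out={s,t,y}
  B3: in={s,t,y} out={s,t,y}
  B4: in={t} out={t,y}
  B5: in={t,y} out={t,y}
  B6: in={t,y} out={t,y}
  B7: in={t,y} out=∅

Conflict graph:
  g — {s,t,y}
  r — {t,y}
  s — {g,t,x,y}
  t — {g,r,s,x,y}
  x — {s,t,y}
  y — {g,r,s,t,x}

N(r) = ["t", "y"]

Answer: ["t", "y"]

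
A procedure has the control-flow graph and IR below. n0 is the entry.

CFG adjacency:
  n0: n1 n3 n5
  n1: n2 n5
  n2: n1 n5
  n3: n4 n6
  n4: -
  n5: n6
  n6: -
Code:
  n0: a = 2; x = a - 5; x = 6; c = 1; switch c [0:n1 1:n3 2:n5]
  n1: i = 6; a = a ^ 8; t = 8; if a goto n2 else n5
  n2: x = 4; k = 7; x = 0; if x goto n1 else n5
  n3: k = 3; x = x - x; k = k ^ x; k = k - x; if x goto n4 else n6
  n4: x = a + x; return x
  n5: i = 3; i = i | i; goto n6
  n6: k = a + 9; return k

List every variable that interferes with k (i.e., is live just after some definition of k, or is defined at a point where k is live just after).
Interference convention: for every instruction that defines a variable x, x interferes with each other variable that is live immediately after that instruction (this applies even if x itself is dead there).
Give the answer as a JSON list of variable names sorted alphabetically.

Answer: ["a", "x"]

Derivation:
def/use:
  n0: def={a,c,x} ue=∅
  n1: def={a,i,t} ue={a}
  n2: def={k,x} ue=∅
  n3: def={k,x} ue={x}
  n4: def={x} ue={a,x}
  n5: def={i} ue=∅
  n6: def={k} ue={a}

Live sets:
  n0: in=∅ out={a,x}
  n1: in={a} out={a}
  n2: in={a} out={a}
  n3: in={a,x} out={a,x}
  n4: in={a,x} out=∅
  n5: in={a} out={a}
  n6: in={a} out=∅

Conflict graph:
  a↔{c,i,k,t,x}
  c↔{a,x}
  i↔{a}
  k↔{a,x}
  t↔{a}
  x↔{a,c,k}

N(k) = ["a", "x"]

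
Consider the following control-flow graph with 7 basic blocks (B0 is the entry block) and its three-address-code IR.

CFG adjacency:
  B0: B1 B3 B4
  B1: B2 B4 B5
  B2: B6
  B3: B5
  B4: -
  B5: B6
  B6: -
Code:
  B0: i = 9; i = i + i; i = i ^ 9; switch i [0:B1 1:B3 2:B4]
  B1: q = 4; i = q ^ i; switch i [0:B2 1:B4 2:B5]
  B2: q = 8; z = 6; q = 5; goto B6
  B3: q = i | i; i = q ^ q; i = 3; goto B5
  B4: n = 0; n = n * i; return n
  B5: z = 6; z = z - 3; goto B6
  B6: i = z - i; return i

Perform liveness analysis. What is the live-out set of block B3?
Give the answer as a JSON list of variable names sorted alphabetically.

def/use:
  B0: def={i} ue=∅
  B1: def={i,q} ue={i}
  B2: def={q,z} ue=∅
  B3: def={i,q} ue={i}
  B4: def={n} ue={i}
  B5: def={z} ue=∅
  B6: def={i} ue={i,z}

Liveness:
  B0 li=∅ lo={i}
  B1 li={i} lo={i}
  B2 li={i} lo={i,z}
  B3 li={i} lo={i}
  B4 li={i} lo=∅
  B5 li={i} lo={i,z}
  B6 li={i,z} lo=∅

live-out(B3) = ["i"]

Answer: ["i"]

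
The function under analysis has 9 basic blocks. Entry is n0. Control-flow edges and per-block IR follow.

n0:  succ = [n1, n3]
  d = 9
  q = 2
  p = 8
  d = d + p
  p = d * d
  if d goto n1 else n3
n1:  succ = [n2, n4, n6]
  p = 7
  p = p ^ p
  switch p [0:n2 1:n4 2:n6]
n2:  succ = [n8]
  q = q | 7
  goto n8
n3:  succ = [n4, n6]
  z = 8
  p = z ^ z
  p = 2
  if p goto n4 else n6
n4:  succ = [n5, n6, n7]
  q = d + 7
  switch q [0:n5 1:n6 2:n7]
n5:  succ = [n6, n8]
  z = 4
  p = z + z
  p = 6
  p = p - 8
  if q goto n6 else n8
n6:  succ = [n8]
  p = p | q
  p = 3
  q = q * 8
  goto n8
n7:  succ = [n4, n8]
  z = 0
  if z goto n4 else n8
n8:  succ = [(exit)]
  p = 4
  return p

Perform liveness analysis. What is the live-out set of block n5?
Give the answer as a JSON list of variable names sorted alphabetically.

Answer: ["p", "q"]

Derivation:
Block summaries:
  n0: def={d,p,q} ue=∅
  n1: def={p} ue=∅
  n2: def={q} ue={q}
  n3: def={p,z} ue=∅
  n4: def={q} ue={d}
  n5: def={p,z} ue={q}
  n6: def={p,q} ue={p,q}
  n7: def={z} ue=∅
  n8: def={p} ue=∅

Backward fixpoint:
  n0 li=∅ lo={d,q}
  n1 li={d,q} lo={d,p,q}
  n2 li={q} lo=∅
  n3 li={d,q} lo={d,p,q}
  n4 li={d,p} lo={d,p,q}
  n5 li={q} lo={p,q}
  n6 li={p,q} lo=∅
  n7 li={d,p} lo={d,p}
  n8 li=∅ lo=∅

live-out(n5) = ["p", "q"]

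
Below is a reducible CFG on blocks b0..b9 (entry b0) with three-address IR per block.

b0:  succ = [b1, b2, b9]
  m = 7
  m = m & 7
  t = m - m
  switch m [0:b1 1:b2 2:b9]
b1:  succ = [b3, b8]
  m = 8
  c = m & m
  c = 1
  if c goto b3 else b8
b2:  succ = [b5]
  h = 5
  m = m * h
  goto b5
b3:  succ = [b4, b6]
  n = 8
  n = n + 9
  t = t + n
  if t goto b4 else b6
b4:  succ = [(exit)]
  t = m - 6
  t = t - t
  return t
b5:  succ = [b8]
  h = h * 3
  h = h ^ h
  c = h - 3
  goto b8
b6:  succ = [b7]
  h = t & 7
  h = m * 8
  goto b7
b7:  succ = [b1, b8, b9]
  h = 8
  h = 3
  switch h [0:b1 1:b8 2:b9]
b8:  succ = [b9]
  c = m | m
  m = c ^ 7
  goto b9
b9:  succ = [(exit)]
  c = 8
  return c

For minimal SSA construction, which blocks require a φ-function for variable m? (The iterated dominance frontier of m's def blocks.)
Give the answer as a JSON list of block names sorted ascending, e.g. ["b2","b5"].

Answer: ["b1", "b8", "b9"]

Working:
idom tree: b1←b0 b2←b0 b3←b1 b4←b3 b5←b2 b6←b3 b7←b6 b8←b0 b9←b0
Dom at joins:
  b1: preds {b0,b7}: {b0} ∩ {b0,b1,b3,b6,b7} = {b0}; idom=b0
  b8: preds {b1,b5,b7}: {b0,b1} ∩ {b0,b2,b5} ∩ {b0,b1,b3,b6,b7} = {b0}; idom=b0
  b9: preds {b0,b7,b8}: {b0} ∩ {b0,b1,b3,b6,b7} ∩ {b0,b8} = {b0}; idom=b0

Frontier:
  join b1 pred b0: · stop@b0
  join b1 pred b7: b7→b6→b3→b1 stop@b0
  join b8 pred b1: b1 stop@b0
  join b8 pred b5: b5→b2 stop@b0
  join b8 pred b7: b7→b6→b3→b1 stop@b0
  join b9 pred b0: · stop@b0
  join b9 pred b7: b7→b6→b3→b1 stop@b0
  join b9 pred b8: b8 stop@b0
  b0: DF=∅
  b1: DF={b1,b8,b9}
  b2: DF={b8}
  b3: DF={b1,b8,b9}
  b4: DF=∅
  b5: DF={b8}
  b6: DF={b1,b8,b9}
  b7: DF={b1,b8,b9}
  b8: DF={b9}
  b9: DF=∅

φ for m: defs {b0,b1,b2,b8}
  DF⁺ = {b1,b8,b9}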